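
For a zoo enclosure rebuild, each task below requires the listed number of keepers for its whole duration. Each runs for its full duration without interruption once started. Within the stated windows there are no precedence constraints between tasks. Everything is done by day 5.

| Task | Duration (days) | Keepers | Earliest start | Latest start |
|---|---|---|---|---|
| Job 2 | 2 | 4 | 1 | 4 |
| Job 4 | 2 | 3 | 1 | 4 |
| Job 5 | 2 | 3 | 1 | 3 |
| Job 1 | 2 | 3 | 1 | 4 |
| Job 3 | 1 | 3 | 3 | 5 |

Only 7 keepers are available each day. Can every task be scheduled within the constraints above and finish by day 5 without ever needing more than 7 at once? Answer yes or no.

Schedule Job 2@1, Job 4@1, Job 5@3, Job 1@3, Job 3@5: d1:7  d2:7  d3:6  d4:6  d5:3 — peak 7 ≤ 7.

yes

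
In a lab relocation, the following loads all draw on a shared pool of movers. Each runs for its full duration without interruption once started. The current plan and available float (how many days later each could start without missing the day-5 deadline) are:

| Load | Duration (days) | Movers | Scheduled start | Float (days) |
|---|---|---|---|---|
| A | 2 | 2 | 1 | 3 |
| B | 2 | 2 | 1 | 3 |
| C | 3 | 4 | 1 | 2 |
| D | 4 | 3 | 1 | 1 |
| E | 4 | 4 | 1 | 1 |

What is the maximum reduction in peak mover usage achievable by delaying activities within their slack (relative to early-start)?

Early-start peak: d1:15  d2:15  d3:11  d4:7  d5:0 ⇒ 15.
Leveled (A@1, B@1, C@3, D@1, E@1): d1:11  d2:11  d3:11  d4:11  d5:4 ⇒ 11.
Reduction 15 − 11 = 4.

4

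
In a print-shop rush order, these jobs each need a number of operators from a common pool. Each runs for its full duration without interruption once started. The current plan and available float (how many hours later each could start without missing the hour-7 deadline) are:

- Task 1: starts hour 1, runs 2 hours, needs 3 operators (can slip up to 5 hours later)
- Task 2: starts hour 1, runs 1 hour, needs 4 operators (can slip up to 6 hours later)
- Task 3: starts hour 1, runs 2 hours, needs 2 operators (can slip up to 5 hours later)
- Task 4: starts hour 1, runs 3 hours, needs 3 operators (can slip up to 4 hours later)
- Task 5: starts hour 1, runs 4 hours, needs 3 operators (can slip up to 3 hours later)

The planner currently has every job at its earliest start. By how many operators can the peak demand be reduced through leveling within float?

9

Early-start peak: h1:15  h2:11  h3:6  h4:3  h5:0  h6:0  h7:0 ⇒ 15.
Leveled (Task 1@1, Task 2@3, Task 3@1, Task 4@4, Task 5@4): h1:5  h2:5  h3:4  h4:6  h5:6  h6:6  h7:3 ⇒ 6.
Reduction 15 − 6 = 9.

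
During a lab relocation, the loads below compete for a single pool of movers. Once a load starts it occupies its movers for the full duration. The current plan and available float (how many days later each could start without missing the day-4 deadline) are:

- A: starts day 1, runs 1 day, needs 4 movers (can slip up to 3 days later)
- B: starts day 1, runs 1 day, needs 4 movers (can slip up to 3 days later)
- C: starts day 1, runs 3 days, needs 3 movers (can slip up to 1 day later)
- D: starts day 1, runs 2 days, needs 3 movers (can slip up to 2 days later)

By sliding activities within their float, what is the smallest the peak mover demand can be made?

7

Early-start (A@1, B@1, C@1, D@1) gives peak 14: d1:14  d2:6  d3:3  d4:0.
Shift B→2, D→3.
Schedule A@1, B@2, C@1, D@3: d1:7  d2:7  d3:6  d4:3 — peak 7.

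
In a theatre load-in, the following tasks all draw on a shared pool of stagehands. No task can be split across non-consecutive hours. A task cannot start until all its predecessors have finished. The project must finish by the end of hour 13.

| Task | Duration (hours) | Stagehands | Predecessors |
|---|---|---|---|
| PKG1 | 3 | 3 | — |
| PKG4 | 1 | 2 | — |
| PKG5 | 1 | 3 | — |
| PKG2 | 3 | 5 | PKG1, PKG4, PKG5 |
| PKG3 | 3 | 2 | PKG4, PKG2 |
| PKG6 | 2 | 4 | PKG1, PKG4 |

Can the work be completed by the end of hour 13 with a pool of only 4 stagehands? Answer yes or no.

no

The minimum achievable peak is 5; 4 < 5, so no feasible schedule stays within the cap.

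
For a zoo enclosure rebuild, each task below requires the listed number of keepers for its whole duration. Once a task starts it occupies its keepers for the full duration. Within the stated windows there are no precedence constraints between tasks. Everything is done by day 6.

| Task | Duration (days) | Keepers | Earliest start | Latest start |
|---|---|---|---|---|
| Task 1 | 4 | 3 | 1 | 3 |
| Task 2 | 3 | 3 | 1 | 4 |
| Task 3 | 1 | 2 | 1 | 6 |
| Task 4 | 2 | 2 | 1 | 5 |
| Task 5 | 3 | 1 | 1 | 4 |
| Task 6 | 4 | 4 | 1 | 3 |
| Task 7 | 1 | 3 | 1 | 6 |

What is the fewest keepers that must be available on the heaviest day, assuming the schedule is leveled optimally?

Early-start (Task 1@1, Task 2@1, Task 3@1, Task 4@1, Task 5@1, Task 6@1, Task 7@1) gives peak 18: d1:18  d2:13  d3:11  d4:7  d5:0  d6:0.
Shift Task 5→4, Task 6→3, Task 7→5.
Schedule Task 1@1, Task 2@1, Task 3@1, Task 4@1, Task 5@4, Task 6@3, Task 7@5: d1:10  d2:8  d3:10  d4:8  d5:8  d6:5 — peak 10.

10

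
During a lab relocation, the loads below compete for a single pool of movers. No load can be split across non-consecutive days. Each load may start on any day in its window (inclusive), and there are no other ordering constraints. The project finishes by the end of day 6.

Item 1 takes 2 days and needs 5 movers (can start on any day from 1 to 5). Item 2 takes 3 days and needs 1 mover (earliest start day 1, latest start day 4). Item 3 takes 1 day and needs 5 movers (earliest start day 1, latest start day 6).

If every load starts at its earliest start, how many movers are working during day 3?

1

At early start, day 3 has: Item 2.
Demand: 1 = 1.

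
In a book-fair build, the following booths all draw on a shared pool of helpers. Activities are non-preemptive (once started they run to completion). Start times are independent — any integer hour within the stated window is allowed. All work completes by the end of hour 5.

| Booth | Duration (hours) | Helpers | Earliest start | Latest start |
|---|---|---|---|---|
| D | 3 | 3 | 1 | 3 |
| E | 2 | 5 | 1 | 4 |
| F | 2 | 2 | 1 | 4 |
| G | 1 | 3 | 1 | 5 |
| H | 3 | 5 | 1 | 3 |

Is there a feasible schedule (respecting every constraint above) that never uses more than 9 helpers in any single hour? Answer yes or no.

no

The minimum achievable peak is 10; 9 < 10, so no feasible schedule stays within the cap.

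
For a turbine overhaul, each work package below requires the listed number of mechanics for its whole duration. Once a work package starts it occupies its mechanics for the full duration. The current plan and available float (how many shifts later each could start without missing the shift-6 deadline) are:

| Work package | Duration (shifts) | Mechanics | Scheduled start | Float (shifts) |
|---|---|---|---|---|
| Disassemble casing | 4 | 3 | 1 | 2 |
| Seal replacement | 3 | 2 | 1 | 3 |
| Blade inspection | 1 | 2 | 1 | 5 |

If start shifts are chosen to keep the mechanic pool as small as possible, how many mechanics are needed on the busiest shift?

5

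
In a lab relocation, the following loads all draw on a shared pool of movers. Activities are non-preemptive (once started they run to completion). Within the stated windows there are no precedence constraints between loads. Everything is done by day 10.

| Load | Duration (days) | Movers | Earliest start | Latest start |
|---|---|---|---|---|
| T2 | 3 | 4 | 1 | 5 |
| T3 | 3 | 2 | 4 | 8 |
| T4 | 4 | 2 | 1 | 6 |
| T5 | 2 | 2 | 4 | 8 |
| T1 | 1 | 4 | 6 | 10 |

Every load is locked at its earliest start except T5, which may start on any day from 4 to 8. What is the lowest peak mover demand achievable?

6

T5@4: d1:6  d2:6  d3:6  d4:6  d5:4  d6:6  d7:0  d8:0  d9:0  d10:0 → peak 6
T5@5: d1:6  d2:6  d3:6  d4:4  d5:4  d6:8  d7:0  d8:0  d9:0  d10:0 → peak 8
T5@6: d1:6  d2:6  d3:6  d4:4  d5:2  d6:8  d7:2  d8:0  d9:0  d10:0 → peak 8
T5@7: d1:6  d2:6  d3:6  d4:4  d5:2  d6:6  d7:2  d8:2  d9:0  d10:0 → peak 6
T5@8: d1:6  d2:6  d3:6  d4:4  d5:2  d6:6  d7:0  d8:2  d9:2  d10:0 → peak 6
Best is T5@4, peak 6.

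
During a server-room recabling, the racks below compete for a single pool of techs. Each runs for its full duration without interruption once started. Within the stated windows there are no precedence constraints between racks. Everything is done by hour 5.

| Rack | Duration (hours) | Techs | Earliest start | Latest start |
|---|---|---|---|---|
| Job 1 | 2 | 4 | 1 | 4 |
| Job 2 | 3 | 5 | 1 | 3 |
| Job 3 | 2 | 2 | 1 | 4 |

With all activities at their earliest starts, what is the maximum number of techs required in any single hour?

11

Early-start schedule: Job 1@1, Job 2@1, Job 3@1.
Load per hour: hour 1: 11, hour 2: 11, hour 3: 5, hour 4: 0, hour 5: 0.
Peak is 11.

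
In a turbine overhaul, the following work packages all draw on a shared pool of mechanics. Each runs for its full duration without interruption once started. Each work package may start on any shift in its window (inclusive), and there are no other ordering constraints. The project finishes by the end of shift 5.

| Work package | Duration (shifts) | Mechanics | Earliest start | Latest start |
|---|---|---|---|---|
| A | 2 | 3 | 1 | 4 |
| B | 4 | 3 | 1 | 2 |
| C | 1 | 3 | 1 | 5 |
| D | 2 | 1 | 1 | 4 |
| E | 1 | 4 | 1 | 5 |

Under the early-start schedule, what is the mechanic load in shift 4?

3

At early start, shift 4 has: B.
Demand: 3 = 3.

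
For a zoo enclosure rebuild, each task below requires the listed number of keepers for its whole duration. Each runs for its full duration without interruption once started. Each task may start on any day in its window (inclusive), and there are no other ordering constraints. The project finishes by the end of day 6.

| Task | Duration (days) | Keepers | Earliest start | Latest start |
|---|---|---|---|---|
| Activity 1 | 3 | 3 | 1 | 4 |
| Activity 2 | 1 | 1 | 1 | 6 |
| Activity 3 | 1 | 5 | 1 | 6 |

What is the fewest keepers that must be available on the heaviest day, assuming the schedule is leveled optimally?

Early-start (Activity 1@1, Activity 2@1, Activity 3@1) gives peak 9: d1:9  d2:3  d3:3  d4:0  d5:0  d6:0.
Shift Activity 3→4.
Schedule Activity 1@1, Activity 2@1, Activity 3@4: d1:4  d2:3  d3:3  d4:5  d5:0  d6:0 — peak 5.

5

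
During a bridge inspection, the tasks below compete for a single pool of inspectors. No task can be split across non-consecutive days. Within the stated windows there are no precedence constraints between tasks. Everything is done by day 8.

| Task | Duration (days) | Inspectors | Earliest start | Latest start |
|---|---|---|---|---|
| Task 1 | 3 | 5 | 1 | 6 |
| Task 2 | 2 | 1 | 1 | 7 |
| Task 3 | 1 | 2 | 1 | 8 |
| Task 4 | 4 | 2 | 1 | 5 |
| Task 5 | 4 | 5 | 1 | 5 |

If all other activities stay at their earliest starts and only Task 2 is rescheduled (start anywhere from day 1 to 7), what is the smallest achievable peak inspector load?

14

Task 2@1: d1:15  d2:13  d3:12  d4:7  d5:0  d6:0  d7:0  d8:0 → peak 15
Task 2@2: d1:14  d2:13  d3:13  d4:7  d5:0  d6:0  d7:0  d8:0 → peak 14
Task 2@3: d1:14  d2:12  d3:13  d4:8  d5:0  d6:0  d7:0  d8:0 → peak 14
Task 2@4: d1:14  d2:12  d3:12  d4:8  d5:1  d6:0  d7:0  d8:0 → peak 14
Task 2@5: d1:14  d2:12  d3:12  d4:7  d5:1  d6:1  d7:0  d8:0 → peak 14
Task 2@6: d1:14  d2:12  d3:12  d4:7  d5:0  d6:1  d7:1  d8:0 → peak 14
Task 2@7: d1:14  d2:12  d3:12  d4:7  d5:0  d6:0  d7:1  d8:1 → peak 14
Best is Task 2@2, peak 14.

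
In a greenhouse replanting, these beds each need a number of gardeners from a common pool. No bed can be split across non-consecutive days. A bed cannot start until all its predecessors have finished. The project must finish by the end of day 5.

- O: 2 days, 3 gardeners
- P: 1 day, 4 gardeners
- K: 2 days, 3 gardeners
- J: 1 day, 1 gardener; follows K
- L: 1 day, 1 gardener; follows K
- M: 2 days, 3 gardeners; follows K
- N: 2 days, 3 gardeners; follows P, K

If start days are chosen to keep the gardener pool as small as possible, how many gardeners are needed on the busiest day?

6

Early-start (O@1, P@1, K@1, J@3, L@3, M@3, N@3) gives peak 10: d1:10  d2:6  d3:8  d4:6  d5:0.
Shift P→3, M→4, N→4.
Schedule O@1, P@3, K@1, J@3, L@3, M@4, N@4: d1:6  d2:6  d3:6  d4:6  d5:6 — peak 6.
Total gardener-days = 30 over 5 days ⇒ peak ≥ ⌈30/5⌉ = 6, so 6 is optimal.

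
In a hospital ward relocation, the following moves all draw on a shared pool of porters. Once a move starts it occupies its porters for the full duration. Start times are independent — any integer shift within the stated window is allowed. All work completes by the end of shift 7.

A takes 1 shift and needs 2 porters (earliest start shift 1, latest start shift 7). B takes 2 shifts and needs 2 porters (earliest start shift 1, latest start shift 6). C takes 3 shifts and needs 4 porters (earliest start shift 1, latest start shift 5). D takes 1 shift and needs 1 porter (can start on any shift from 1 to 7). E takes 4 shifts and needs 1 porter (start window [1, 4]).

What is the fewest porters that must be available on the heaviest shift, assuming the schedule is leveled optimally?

4

Early-start (A@1, B@1, C@1, D@1, E@1) gives peak 10: s1:10  s2:7  s3:5  s4:1  s5:0  s6:0  s7:0.
Shift B→2, C→5.
Schedule A@1, B@2, C@5, D@1, E@1: s1:4  s2:3  s3:3  s4:1  s5:4  s6:4  s7:4 — peak 4.
Total porter-shifts = 23 over 7 shifts ⇒ peak ≥ ⌈23/7⌉ = 4, so 4 is optimal.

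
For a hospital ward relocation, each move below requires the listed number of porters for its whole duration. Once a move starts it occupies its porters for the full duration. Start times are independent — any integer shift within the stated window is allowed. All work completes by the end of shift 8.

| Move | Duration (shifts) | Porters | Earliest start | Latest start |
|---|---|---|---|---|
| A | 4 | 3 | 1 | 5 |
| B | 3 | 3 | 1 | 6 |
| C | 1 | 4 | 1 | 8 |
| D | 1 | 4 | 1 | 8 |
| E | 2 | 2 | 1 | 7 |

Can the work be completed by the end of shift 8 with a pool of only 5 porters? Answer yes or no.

no

The minimum achievable peak is 6; 5 < 6, so no feasible schedule stays within the cap.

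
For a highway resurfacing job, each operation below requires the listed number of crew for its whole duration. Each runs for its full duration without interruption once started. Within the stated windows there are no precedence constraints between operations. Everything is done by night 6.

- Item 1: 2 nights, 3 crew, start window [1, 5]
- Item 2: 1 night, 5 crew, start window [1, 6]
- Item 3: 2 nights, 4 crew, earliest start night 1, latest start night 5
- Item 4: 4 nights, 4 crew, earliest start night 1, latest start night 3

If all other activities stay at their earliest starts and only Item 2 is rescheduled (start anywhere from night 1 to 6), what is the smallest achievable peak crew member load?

Item 2@1: n1:16  n2:11  n3:4  n4:4  n5:0  n6:0 → peak 16
Item 2@2: n1:11  n2:16  n3:4  n4:4  n5:0  n6:0 → peak 16
Item 2@3: n1:11  n2:11  n3:9  n4:4  n5:0  n6:0 → peak 11
Item 2@4: n1:11  n2:11  n3:4  n4:9  n5:0  n6:0 → peak 11
Item 2@5: n1:11  n2:11  n3:4  n4:4  n5:5  n6:0 → peak 11
Item 2@6: n1:11  n2:11  n3:4  n4:4  n5:0  n6:5 → peak 11
Best is Item 2@3, peak 11.

11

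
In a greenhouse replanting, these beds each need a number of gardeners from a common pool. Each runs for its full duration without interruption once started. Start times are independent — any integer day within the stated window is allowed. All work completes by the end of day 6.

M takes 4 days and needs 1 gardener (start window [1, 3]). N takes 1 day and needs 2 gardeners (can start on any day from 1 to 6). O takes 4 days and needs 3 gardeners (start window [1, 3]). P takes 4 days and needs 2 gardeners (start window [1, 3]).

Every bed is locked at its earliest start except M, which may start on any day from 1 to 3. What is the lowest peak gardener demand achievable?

M@1: d1:8  d2:6  d3:6  d4:6  d5:0  d6:0 → peak 8
M@2: d1:7  d2:6  d3:6  d4:6  d5:1  d6:0 → peak 7
M@3: d1:7  d2:5  d3:6  d4:6  d5:1  d6:1 → peak 7
Best is M@2, peak 7.

7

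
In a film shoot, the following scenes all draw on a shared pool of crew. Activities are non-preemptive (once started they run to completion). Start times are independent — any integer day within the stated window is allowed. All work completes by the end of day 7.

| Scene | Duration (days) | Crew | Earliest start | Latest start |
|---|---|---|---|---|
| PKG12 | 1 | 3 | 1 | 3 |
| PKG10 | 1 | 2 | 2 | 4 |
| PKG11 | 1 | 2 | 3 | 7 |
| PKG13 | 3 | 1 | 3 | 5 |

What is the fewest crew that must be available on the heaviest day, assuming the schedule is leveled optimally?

Schedule PKG12@1, PKG10@2, PKG11@3, PKG13@3: d1:3  d2:2  d3:3  d4:1  d5:1  d6:0  d7:0 — peak 3.

3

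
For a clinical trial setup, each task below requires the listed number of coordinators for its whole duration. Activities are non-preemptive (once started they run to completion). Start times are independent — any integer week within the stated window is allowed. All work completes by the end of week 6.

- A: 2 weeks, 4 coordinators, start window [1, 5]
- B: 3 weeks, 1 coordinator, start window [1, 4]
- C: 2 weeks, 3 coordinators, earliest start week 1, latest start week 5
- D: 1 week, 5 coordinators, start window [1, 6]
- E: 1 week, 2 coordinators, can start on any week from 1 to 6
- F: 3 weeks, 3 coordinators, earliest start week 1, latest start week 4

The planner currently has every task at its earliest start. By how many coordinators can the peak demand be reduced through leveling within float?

Early-start peak: w1:18  w2:11  w3:4  w4:0  w5:0  w6:0 ⇒ 18.
Leveled (A@1, B@1, C@4, D@3, E@6, F@4): w1:5  w2:5  w3:6  w4:6  w5:6  w6:5 ⇒ 6.
Reduction 18 − 6 = 12.

12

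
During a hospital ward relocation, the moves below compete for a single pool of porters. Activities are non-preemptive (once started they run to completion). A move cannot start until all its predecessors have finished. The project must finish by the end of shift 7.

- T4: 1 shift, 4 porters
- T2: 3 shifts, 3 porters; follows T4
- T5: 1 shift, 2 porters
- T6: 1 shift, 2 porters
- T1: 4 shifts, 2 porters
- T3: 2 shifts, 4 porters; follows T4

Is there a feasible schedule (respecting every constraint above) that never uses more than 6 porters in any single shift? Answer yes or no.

Schedule T4@1, T2@2, T5@1, T6@2, T1@3, T3@5: s1:6  s2:5  s3:5  s4:5  s5:6  s6:6  s7:0 — peak 6 ≤ 6.

yes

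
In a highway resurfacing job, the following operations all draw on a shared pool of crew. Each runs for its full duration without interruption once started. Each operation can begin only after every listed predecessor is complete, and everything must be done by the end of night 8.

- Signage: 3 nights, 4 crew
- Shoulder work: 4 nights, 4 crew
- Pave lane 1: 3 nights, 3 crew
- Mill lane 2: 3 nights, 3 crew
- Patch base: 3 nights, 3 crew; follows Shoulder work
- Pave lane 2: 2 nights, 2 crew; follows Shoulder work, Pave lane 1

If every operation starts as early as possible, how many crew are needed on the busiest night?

Early-start schedule: Signage@1, Shoulder work@1, Pave lane 1@1, Mill lane 2@1, Patch base@5, Pave lane 2@5.
Load per night: night 1: 14, night 2: 14, night 3: 14, night 4: 4, night 5: 5, night 6: 5, night 7: 3, night 8: 0.
Peak is 14.

14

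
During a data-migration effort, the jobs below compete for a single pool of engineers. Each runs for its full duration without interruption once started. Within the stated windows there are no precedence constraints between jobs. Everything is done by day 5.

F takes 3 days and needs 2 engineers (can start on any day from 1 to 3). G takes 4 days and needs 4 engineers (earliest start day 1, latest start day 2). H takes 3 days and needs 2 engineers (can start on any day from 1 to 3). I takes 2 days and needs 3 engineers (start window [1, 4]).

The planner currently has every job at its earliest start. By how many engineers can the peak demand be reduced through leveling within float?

Early-start peak: d1:11  d2:11  d3:8  d4:4  d5:0 ⇒ 11.
Leveled (F@1, G@1, H@1, I@4): d1:8  d2:8  d3:8  d4:7  d5:3 ⇒ 8.
Reduction 11 − 8 = 3.

3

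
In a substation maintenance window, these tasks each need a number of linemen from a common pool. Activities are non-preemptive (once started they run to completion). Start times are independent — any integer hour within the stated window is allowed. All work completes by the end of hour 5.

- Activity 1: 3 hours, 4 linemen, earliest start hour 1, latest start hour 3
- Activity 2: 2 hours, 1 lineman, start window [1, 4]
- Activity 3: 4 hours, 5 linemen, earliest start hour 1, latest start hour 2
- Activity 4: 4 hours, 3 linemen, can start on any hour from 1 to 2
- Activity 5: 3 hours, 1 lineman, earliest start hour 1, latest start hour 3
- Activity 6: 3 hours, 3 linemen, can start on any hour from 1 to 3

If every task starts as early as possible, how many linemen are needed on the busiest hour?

17

Early-start schedule: Activity 1@1, Activity 2@1, Activity 3@1, Activity 4@1, Activity 5@1, Activity 6@1.
Load per hour: hour 1: 17, hour 2: 17, hour 3: 16, hour 4: 8, hour 5: 0.
Peak is 17.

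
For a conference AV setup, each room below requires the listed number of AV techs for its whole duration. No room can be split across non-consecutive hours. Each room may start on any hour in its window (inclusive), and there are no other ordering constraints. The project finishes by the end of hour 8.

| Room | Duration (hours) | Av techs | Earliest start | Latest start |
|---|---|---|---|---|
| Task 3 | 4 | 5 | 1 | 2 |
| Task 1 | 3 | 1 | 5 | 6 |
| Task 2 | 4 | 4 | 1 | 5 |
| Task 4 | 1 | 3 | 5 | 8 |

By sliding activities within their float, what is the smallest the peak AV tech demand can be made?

Early-start (Task 3@1, Task 1@5, Task 2@1, Task 4@5) gives peak 9: h1:9  h2:9  h3:9  h4:9  h5:4  h6:1  h7:1  h8:0.
Shift Task 2→5, Task 4→8.
Schedule Task 3@1, Task 1@5, Task 2@5, Task 4@8: h1:5  h2:5  h3:5  h4:5  h5:5  h6:5  h7:5  h8:7 — peak 7.

7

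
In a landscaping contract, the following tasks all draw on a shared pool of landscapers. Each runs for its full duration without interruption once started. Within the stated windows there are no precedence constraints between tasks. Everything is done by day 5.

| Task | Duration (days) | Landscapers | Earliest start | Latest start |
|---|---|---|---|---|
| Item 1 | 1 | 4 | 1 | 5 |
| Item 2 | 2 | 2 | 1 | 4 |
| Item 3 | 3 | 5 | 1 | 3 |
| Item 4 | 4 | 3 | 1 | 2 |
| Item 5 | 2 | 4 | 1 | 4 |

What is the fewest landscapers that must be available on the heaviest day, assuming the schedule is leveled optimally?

9

Early-start (Item 1@1, Item 2@1, Item 3@1, Item 4@1, Item 5@1) gives peak 18: d1:18  d2:14  d3:8  d4:3  d5:0.
Shift Item 2→4, Item 4→2, Item 5→4.
Schedule Item 1@1, Item 2@4, Item 3@1, Item 4@2, Item 5@4: d1:9  d2:8  d3:8  d4:9  d5:9 — peak 9.
Total landscaper-days = 43 over 5 days ⇒ peak ≥ ⌈43/5⌉ = 9, so 9 is optimal.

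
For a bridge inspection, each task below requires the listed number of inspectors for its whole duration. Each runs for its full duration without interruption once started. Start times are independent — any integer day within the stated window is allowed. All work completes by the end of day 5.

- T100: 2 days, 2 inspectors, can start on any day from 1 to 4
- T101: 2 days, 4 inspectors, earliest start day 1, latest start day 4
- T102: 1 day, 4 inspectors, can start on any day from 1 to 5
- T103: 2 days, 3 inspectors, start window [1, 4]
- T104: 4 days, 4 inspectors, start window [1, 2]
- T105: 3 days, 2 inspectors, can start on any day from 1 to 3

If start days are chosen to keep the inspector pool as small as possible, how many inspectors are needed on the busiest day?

10

Early-start (T100@1, T101@1, T102@1, T103@1, T104@1, T105@1) gives peak 19: d1:19  d2:15  d3:6  d4:4  d5:0.
Shift T103→3, T104→2, T105→3.
Schedule T100@1, T101@1, T102@1, T103@3, T104@2, T105@3: d1:10  d2:10  d3:9  d4:9  d5:6 — peak 10.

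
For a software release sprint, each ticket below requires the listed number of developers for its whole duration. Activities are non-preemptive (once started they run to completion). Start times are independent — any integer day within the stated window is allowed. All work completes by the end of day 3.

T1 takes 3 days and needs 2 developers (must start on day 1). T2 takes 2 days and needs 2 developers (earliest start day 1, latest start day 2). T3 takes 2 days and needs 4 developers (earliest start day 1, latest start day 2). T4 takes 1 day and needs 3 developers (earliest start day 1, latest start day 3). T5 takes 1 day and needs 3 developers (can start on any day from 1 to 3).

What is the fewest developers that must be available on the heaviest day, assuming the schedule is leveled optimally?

Early-start (T1@1, T2@1, T3@1, T4@1, T5@1) gives peak 14: d1:14  d2:8  d3:2.
Shift T4→3, T5→3.
Schedule T1@1, T2@1, T3@1, T4@3, T5@3: d1:8  d2:8  d3:8 — peak 8.
Total developer-days = 24 over 3 days ⇒ peak ≥ ⌈24/3⌉ = 8, so 8 is optimal.

8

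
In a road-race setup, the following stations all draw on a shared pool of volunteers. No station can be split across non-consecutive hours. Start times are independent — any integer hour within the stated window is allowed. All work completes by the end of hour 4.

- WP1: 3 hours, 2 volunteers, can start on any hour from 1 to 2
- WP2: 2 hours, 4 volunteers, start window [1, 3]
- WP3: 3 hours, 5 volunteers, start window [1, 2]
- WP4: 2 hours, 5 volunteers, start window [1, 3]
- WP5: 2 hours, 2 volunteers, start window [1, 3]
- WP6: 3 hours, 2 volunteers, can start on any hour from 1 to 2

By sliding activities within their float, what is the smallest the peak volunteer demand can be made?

15

Early-start (WP1@1, WP2@1, WP3@1, WP4@1, WP5@1, WP6@1) gives peak 20: h1:20  h2:20  h3:9  h4:0.
Shift WP4→3.
Schedule WP1@1, WP2@1, WP3@1, WP4@3, WP5@1, WP6@1: h1:15  h2:15  h3:14  h4:5 — peak 15.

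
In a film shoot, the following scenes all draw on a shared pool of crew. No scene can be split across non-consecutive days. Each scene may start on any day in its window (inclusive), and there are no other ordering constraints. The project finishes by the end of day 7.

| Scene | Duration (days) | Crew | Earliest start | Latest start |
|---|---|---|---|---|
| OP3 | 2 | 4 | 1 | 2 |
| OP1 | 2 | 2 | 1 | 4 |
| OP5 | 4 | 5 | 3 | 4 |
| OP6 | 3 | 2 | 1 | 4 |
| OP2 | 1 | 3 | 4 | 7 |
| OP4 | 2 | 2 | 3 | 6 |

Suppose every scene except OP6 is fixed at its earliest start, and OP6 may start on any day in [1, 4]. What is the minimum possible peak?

OP6@1: d1:8  d2:8  d3:9  d4:10  d5:5  d6:5  d7:0 → peak 10
OP6@2: d1:6  d2:8  d3:9  d4:12  d5:5  d6:5  d7:0 → peak 12
OP6@3: d1:6  d2:6  d3:9  d4:12  d5:7  d6:5  d7:0 → peak 12
OP6@4: d1:6  d2:6  d3:7  d4:12  d5:7  d6:7  d7:0 → peak 12
Best is OP6@1, peak 10.

10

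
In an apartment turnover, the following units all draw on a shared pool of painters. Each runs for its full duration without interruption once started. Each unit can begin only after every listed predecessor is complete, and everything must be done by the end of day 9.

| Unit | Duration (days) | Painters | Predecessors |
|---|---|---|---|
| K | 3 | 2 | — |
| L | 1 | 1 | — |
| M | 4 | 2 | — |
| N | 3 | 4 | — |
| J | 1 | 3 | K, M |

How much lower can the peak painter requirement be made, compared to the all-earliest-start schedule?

Early-start peak: d1:9  d2:8  d3:8  d4:2  d5:3  d6:0  d7:0  d8:0  d9:0 ⇒ 9.
Leveled (K@1, L@1, M@2, N@6, J@9): d1:3  d2:4  d3:4  d4:2  d5:2  d6:4  d7:4  d8:4  d9:3 ⇒ 4.
Reduction 9 − 4 = 5.

5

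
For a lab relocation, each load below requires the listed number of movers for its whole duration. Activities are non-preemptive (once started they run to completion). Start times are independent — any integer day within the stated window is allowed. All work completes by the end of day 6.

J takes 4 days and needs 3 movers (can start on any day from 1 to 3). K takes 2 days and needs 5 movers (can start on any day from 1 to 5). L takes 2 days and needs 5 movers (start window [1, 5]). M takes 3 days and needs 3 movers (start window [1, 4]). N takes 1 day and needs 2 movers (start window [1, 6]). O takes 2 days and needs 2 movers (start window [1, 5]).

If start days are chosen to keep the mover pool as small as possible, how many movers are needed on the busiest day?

Early-start (J@1, K@1, L@1, M@1, N@1, O@1) gives peak 20: d1:20  d2:18  d3:6  d4:3  d5:0  d6:0.
Shift L→5, M→3, N→6, O→3.
Schedule J@1, K@1, L@5, M@3, N@6, O@3: d1:8  d2:8  d3:8  d4:8  d5:8  d6:7 — peak 8.
Total mover-days = 47 over 6 days ⇒ peak ≥ ⌈47/6⌉ = 8, so 8 is optimal.

8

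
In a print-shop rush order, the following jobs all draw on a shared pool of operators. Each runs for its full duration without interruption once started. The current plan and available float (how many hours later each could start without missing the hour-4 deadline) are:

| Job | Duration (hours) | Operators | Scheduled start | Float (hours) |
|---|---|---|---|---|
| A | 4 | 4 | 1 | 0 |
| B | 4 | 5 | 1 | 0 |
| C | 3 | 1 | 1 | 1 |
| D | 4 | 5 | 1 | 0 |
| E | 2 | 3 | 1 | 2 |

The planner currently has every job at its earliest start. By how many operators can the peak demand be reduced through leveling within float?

Early-start peak: h1:18  h2:18  h3:15  h4:14 ⇒ 18.
Leveled (A@1, B@1, C@1, D@1, E@1): h1:18  h2:18  h3:15  h4:14 ⇒ 18.
Reduction 18 − 18 = 0.

0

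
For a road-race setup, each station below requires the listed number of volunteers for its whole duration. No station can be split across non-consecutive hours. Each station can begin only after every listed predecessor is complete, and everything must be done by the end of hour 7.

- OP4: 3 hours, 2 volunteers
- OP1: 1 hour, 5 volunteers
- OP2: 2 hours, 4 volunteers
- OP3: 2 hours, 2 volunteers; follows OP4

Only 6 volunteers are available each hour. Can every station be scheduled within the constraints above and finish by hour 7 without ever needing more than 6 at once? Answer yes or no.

yes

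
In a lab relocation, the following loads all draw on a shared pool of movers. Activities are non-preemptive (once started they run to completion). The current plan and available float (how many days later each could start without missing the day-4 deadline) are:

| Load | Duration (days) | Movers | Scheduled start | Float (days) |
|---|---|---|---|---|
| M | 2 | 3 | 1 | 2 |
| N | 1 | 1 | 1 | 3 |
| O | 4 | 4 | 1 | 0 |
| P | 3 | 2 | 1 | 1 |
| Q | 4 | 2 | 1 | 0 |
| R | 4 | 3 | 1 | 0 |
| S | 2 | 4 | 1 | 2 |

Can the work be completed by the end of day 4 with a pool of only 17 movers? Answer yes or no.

yes

Schedule M@1, N@1, O@1, P@1, Q@1, R@1, S@3: d1:15  d2:14  d3:15  d4:13 — peak 15 ≤ 17.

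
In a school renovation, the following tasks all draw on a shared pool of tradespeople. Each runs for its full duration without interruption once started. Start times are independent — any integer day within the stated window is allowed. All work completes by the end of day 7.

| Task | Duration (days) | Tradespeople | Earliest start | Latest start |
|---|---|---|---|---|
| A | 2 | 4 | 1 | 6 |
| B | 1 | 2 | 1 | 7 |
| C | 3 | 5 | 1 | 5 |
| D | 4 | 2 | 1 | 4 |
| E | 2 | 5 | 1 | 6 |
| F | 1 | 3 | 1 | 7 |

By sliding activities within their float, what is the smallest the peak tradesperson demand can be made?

Early-start (A@1, B@1, C@1, D@1, E@1, F@1) gives peak 21: d1:21  d2:16  d3:7  d4:2  d5:0  d6:0  d7:0.
Shift C→3, D→3, E→6, F→2.
Schedule A@1, B@1, C@3, D@3, E@6, F@2: d1:6  d2:7  d3:7  d4:7  d5:7  d6:7  d7:5 — peak 7.
Total tradesperson-days = 46 over 7 days ⇒ peak ≥ ⌈46/7⌉ = 7, so 7 is optimal.

7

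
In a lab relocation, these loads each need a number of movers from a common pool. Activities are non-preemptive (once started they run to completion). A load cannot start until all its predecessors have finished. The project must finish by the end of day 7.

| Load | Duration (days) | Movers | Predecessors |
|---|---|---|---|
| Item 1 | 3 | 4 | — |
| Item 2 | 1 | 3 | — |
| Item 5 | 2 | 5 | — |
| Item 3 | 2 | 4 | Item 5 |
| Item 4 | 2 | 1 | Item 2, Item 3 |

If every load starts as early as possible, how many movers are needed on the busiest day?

12

Early-start schedule: Item 1@1, Item 2@1, Item 5@1, Item 3@3, Item 4@5.
Load per day: day 1: 12, day 2: 9, day 3: 8, day 4: 4, day 5: 1, day 6: 1, day 7: 0.
Peak is 12.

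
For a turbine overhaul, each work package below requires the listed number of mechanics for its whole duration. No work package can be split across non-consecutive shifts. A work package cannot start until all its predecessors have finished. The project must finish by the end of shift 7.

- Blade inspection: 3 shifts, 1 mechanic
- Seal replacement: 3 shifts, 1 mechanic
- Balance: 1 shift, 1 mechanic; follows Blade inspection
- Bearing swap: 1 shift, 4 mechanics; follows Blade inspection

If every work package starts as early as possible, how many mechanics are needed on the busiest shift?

Early-start schedule: Blade inspection@1, Seal replacement@1, Balance@4, Bearing swap@4.
Load per shift: shift 1: 2, shift 2: 2, shift 3: 2, shift 4: 5, shift 5: 0, shift 6: 0, shift 7: 0.
Peak is 5.

5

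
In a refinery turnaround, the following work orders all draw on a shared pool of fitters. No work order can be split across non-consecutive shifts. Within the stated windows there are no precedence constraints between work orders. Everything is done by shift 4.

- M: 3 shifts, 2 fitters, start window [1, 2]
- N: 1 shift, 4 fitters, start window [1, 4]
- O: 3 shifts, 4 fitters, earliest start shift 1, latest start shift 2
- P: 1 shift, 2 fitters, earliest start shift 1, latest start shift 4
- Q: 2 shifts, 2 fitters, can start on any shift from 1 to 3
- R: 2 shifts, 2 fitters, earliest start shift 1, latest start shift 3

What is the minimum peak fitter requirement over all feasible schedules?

Early-start (M@1, N@1, O@1, P@1, Q@1, R@1) gives peak 16: s1:16  s2:10  s3:6  s4:0.
Shift O→2, P→4, R→3.
Schedule M@1, N@1, O@2, P@4, Q@1, R@3: s1:8  s2:8  s3:8  s4:8 — peak 8.
Total fitter-shifts = 32 over 4 shifts ⇒ peak ≥ ⌈32/4⌉ = 8, so 8 is optimal.

8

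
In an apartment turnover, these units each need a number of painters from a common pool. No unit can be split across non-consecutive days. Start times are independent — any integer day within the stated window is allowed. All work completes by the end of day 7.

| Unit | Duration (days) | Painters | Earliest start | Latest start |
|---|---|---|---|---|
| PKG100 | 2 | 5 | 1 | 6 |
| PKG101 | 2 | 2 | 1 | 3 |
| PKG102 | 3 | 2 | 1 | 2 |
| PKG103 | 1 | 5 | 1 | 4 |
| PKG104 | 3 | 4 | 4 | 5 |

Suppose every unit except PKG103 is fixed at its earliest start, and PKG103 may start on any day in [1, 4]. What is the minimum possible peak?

PKG103@1: d1:14  d2:9  d3:2  d4:4  d5:4  d6:4  d7:0 → peak 14
PKG103@2: d1:9  d2:14  d3:2  d4:4  d5:4  d6:4  d7:0 → peak 14
PKG103@3: d1:9  d2:9  d3:7  d4:4  d5:4  d6:4  d7:0 → peak 9
PKG103@4: d1:9  d2:9  d3:2  d4:9  d5:4  d6:4  d7:0 → peak 9
Best is PKG103@3, peak 9.

9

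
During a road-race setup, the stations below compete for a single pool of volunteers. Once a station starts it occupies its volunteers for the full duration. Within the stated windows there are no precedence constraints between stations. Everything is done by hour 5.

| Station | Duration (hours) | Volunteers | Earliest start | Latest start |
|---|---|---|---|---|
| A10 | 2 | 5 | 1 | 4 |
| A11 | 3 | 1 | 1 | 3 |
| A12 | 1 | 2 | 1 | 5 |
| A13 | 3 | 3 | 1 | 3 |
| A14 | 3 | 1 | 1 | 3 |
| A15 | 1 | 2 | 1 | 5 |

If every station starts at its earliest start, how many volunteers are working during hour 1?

14

At early start, hour 1 has: A10, A11, A12, A13, A14, A15.
Demand: 5 + 1 + 2 + 3 + 1 + 2 = 14.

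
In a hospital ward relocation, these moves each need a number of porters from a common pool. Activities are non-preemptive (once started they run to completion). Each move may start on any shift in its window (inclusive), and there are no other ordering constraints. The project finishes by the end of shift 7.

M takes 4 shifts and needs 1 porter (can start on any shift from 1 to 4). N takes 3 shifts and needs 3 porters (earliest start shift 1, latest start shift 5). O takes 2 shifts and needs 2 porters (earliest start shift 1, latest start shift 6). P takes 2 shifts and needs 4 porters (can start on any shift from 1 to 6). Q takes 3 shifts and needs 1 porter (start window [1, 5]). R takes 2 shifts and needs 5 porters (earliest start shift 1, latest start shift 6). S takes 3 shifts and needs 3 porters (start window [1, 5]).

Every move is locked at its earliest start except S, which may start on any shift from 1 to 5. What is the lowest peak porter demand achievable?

16

S@1: s1:19  s2:19  s3:8  s4:1  s5:0  s6:0  s7:0 → peak 19
S@2: s1:16  s2:19  s3:8  s4:4  s5:0  s6:0  s7:0 → peak 19
S@3: s1:16  s2:16  s3:8  s4:4  s5:3  s6:0  s7:0 → peak 16
S@4: s1:16  s2:16  s3:5  s4:4  s5:3  s6:3  s7:0 → peak 16
S@5: s1:16  s2:16  s3:5  s4:1  s5:3  s6:3  s7:3 → peak 16
Best is S@3, peak 16.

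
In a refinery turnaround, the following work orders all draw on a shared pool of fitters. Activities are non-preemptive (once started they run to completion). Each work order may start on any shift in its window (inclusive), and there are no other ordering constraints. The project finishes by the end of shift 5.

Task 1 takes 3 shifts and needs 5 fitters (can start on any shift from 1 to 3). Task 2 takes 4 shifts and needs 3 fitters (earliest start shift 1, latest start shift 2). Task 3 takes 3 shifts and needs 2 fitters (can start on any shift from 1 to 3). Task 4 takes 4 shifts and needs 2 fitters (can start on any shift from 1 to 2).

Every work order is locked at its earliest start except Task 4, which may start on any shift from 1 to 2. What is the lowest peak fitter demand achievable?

12

Task 4@1: s1:12  s2:12  s3:12  s4:5  s5:0 → peak 12
Task 4@2: s1:10  s2:12  s3:12  s4:5  s5:2 → peak 12
Best is Task 4@1, peak 12.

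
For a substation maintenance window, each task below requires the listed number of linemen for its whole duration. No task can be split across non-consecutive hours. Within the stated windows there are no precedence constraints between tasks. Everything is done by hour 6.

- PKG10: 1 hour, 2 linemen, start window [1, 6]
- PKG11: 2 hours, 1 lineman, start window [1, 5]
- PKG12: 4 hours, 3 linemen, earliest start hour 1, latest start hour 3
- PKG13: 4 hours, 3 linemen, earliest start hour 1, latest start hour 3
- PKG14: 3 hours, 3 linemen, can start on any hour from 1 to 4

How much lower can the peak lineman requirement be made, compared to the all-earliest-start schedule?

3

Early-start peak: h1:12  h2:10  h3:9  h4:6  h5:0  h6:0 ⇒ 12.
Leveled (PKG10@1, PKG11@1, PKG12@1, PKG13@1, PKG14@3): h1:9  h2:7  h3:9  h4:9  h5:3  h6:0 ⇒ 9.
Reduction 12 − 9 = 3.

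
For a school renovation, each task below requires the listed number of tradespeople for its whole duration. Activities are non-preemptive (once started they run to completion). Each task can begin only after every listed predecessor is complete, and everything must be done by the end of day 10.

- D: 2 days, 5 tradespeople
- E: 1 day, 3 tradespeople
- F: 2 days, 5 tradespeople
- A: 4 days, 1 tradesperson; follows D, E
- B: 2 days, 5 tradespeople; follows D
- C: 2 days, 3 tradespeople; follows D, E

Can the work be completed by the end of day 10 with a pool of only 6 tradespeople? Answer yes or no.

Schedule D@1, E@3, F@4, A@4, B@6, C@8: d1:5  d2:5  d3:3  d4:6  d5:6  d6:6  d7:6  d8:3  d9:3  d10:0 — peak 6 ≤ 6.

yes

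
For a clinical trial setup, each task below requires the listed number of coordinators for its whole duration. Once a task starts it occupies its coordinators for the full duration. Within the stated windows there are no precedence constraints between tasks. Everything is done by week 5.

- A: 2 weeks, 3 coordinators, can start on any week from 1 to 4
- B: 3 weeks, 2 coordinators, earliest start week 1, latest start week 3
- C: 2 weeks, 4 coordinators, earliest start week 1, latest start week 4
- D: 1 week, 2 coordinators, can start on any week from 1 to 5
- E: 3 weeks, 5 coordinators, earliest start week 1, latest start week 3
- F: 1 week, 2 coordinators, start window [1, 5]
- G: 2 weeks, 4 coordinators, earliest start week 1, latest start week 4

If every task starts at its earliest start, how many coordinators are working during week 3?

7

At early start, week 3 has: B, E.
Demand: 2 + 5 = 7.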